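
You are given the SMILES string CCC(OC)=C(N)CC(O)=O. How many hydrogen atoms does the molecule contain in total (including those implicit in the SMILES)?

Walk through each heavy atom and fill implicit hydrogens from standard valence (C 4, N 3, O 2, S 2, halogen 1):
  atom 1: C, bond orders sum to 1 (valence 4) → 3 H
  atom 2: C, bond orders sum to 2 (valence 4) → 2 H
  atom 3: C, bond orders sum to 4 (valence 4) → 0 H
  atom 4: O, bond orders sum to 2 (valence 2) → 0 H
  atom 5: C, bond orders sum to 1 (valence 4) → 3 H
  atom 6: C, bond orders sum to 4 (valence 4) → 0 H
  atom 7: N, bond orders sum to 1 (valence 3) → 2 H
  atom 8: C, bond orders sum to 2 (valence 4) → 2 H
  atom 9: C, bond orders sum to 4 (valence 4) → 0 H
  atom 10: O, bond orders sum to 1 (valence 2) → 1 H
  atom 11: O, bond orders sum to 2 (valence 2) → 0 H
Total hydrogens: 13.

13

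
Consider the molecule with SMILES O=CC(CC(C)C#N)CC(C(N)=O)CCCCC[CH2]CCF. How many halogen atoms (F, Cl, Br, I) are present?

Halogen atoms appear at heavy-atom position 22 (1×F).
Other groups present: 1 aldehyde, 1 amide, 1 nitrile.
Halogen count: 1.

1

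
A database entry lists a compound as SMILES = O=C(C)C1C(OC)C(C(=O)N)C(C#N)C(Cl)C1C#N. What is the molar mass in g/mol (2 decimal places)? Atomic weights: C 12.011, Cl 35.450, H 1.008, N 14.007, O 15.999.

First, the molecular formula is C12H14ClN3O3 (counting implicit H from valence).
  C: 12 × 12.011 = 144.132
  Cl: 1 × 35.450 = 35.450
  H: 14 × 1.008 = 14.112
  N: 3 × 14.007 = 42.021
  O: 3 × 15.999 = 47.997
Sum: 12×12.011 + 1×35.450 + 14×1.008 + 3×14.007 + 3×15.999 = 283.712 → 283.71 g/mol.

283.71 g/mol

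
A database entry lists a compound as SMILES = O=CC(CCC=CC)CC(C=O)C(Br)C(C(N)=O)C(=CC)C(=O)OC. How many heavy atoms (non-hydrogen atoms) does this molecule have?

Every atom symbol written in the SMILES (organic subset) is one heavy atom; implicit H are not written.
Heavy atoms by element → Br:1, C:18, N:1, O:5.
Total: 25.

25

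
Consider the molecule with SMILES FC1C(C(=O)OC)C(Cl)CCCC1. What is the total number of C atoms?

9

Count every carbon token in the SMILES (each C, including those in ring-closure positions and inside branches).
Carbon count: 9.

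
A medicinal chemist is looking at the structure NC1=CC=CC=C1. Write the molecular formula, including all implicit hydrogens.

C6H7N

Walk through each heavy atom and fill implicit hydrogens from standard valence (C 4, N 3, O 2, S 2, halogen 1):
  atom 1: N, bond orders sum to 1 (valence 3) → 2 H
  atom 2: C, bond orders sum to 4 (valence 4) → 0 H
  atom 3: C, bond orders sum to 3 (valence 4) → 1 H
  atom 4: C, bond orders sum to 3 (valence 4) → 1 H
  atom 5: C, bond orders sum to 3 (valence 4) → 1 H
  atom 6: C, bond orders sum to 3 (valence 4) → 1 H
  atom 7: C, bond orders sum to 3 (valence 4) → 1 H
Totals → C:6, H:7, N:1.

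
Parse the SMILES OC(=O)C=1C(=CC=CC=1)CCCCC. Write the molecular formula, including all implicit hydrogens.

Walk through each heavy atom and fill implicit hydrogens from standard valence (C 4, N 3, O 2, S 2, halogen 1):
  atom 1: O, bond orders sum to 1 (valence 2) → 1 H
  atom 2: C, bond orders sum to 4 (valence 4) → 0 H
  atom 3: O, bond orders sum to 2 (valence 2) → 0 H
  atom 4: C, bond orders sum to 4 (valence 4) → 0 H
  atom 5: C, bond orders sum to 4 (valence 4) → 0 H
  atom 6: C, bond orders sum to 3 (valence 4) → 1 H
  atom 7: C, bond orders sum to 3 (valence 4) → 1 H
  atom 8: C, bond orders sum to 3 (valence 4) → 1 H
  atom 9: C, bond orders sum to 3 (valence 4) → 1 H
  atom 10: C, bond orders sum to 2 (valence 4) → 2 H
  atom 11: C, bond orders sum to 2 (valence 4) → 2 H
  atom 12: C, bond orders sum to 2 (valence 4) → 2 H
  atom 13: C, bond orders sum to 2 (valence 4) → 2 H
  atom 14: C, bond orders sum to 1 (valence 4) → 3 H
Totals → C:12, H:16, O:2.
In Hill order: C12H16O2.

C12H16O2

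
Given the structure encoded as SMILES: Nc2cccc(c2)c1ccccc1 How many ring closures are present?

2

In SMILES, each pair of matching ring-closure digits denotes one ring-closing bond; the number of such bonds equals the number of independent rings.
Ring-closure bonds here: 2.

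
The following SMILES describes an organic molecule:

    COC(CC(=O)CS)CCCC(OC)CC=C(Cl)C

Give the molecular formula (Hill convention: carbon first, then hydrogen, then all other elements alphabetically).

Walk through each heavy atom and fill implicit hydrogens from standard valence (C 4, N 3, O 2, S 2, halogen 1):
  atom 1: C, bond orders sum to 1 (valence 4) → 3 H
  atom 2: O, bond orders sum to 2 (valence 2) → 0 H
  atom 3: C, bond orders sum to 3 (valence 4) → 1 H
  atom 4: C, bond orders sum to 2 (valence 4) → 2 H
  atom 5: C, bond orders sum to 4 (valence 4) → 0 H
  atom 6: O, bond orders sum to 2 (valence 2) → 0 H
  atom 7: C, bond orders sum to 2 (valence 4) → 2 H
  atom 8: S, bond orders sum to 1 (valence 2) → 1 H
  atom 9: C, bond orders sum to 2 (valence 4) → 2 H
  atom 10: C, bond orders sum to 2 (valence 4) → 2 H
  atom 11: C, bond orders sum to 2 (valence 4) → 2 H
  atom 12: C, bond orders sum to 3 (valence 4) → 1 H
  atom 13: O, bond orders sum to 2 (valence 2) → 0 H
  atom 14: C, bond orders sum to 1 (valence 4) → 3 H
  atom 15: C, bond orders sum to 2 (valence 4) → 2 H
  atom 16: C, bond orders sum to 3 (valence 4) → 1 H
  atom 17: C, bond orders sum to 4 (valence 4) → 0 H
  atom 18: Cl (halogen, monovalent) → 0 H
  atom 19: C, bond orders sum to 1 (valence 4) → 3 H
Totals → C:14, H:25, Cl:1, O:3, S:1.
In Hill order: C14H25ClO3S.

C14H25ClO3S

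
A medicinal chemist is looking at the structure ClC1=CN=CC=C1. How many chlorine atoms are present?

Scan the SMILES for Cl atoms (remember two-letter symbols like Cl and Br are single atoms).
Chlorine count: 1.

1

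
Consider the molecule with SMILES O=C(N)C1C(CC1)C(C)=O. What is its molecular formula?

C7H11NO2

Walk through each heavy atom and fill implicit hydrogens from standard valence (C 4, N 3, O 2, S 2, halogen 1):
  atom 1: O, bond orders sum to 2 (valence 2) → 0 H
  atom 2: C, bond orders sum to 4 (valence 4) → 0 H
  atom 3: N, bond orders sum to 1 (valence 3) → 2 H
  atom 4: C, bond orders sum to 3 (valence 4) → 1 H
  atom 5: C, bond orders sum to 3 (valence 4) → 1 H
  atom 6: C, bond orders sum to 2 (valence 4) → 2 H
  atom 7: C, bond orders sum to 2 (valence 4) → 2 H
  atom 8: C, bond orders sum to 4 (valence 4) → 0 H
  atom 9: C, bond orders sum to 1 (valence 4) → 3 H
  atom 10: O, bond orders sum to 2 (valence 2) → 0 H
Totals → C:7, H:11, N:1, O:2.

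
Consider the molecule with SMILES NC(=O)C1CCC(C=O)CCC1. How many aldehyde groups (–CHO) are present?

The aldehyde motif appears at heavy-atom position 8 in the SMILES.
Other groups present: 1 amide.
Aldehyde count: 1.

1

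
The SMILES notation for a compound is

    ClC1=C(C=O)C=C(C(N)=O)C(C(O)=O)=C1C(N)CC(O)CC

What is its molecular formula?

C14H17ClN2O5

Walk through each heavy atom and fill implicit hydrogens from standard valence (C 4, N 3, O 2, S 2, halogen 1):
  atom 1: Cl (halogen, monovalent) → 0 H
  atom 2: C, bond orders sum to 4 (valence 4) → 0 H
  atom 3: C, bond orders sum to 4 (valence 4) → 0 H
  atom 4: C, bond orders sum to 3 (valence 4) → 1 H
  atom 5: O, bond orders sum to 2 (valence 2) → 0 H
  atom 6: C, bond orders sum to 3 (valence 4) → 1 H
  atom 7: C, bond orders sum to 4 (valence 4) → 0 H
  atom 8: C, bond orders sum to 4 (valence 4) → 0 H
  atom 9: N, bond orders sum to 1 (valence 3) → 2 H
  atom 10: O, bond orders sum to 2 (valence 2) → 0 H
  atom 11: C, bond orders sum to 4 (valence 4) → 0 H
  atom 12: C, bond orders sum to 4 (valence 4) → 0 H
  atom 13: O, bond orders sum to 1 (valence 2) → 1 H
  atom 14: O, bond orders sum to 2 (valence 2) → 0 H
  atom 15: C, bond orders sum to 4 (valence 4) → 0 H
  atom 16: C, bond orders sum to 3 (valence 4) → 1 H
  atom 17: N, bond orders sum to 1 (valence 3) → 2 H
  atom 18: C, bond orders sum to 2 (valence 4) → 2 H
  atom 19: C, bond orders sum to 3 (valence 4) → 1 H
  atom 20: O, bond orders sum to 1 (valence 2) → 1 H
  atom 21: C, bond orders sum to 2 (valence 4) → 2 H
  atom 22: C, bond orders sum to 1 (valence 4) → 3 H
Totals → C:14, H:17, Cl:1, N:2, O:5.
In Hill order: C14H17ClN2O5.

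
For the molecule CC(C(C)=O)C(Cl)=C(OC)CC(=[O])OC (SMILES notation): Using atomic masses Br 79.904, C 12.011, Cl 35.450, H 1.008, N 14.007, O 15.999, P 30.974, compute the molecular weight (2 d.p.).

First, the molecular formula is C10H15ClO4 (counting implicit H from valence).
  C: 10 × 12.011 = 120.110
  Cl: 1 × 35.450 = 35.450
  H: 15 × 1.008 = 15.120
  O: 4 × 15.999 = 63.996
Sum: 10×12.011 + 1×35.450 + 15×1.008 + 4×15.999 = 234.676 → 234.68 g/mol.

234.68 g/mol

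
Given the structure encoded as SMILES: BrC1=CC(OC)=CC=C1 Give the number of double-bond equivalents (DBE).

Molecular formula: C7H7BrO.
DoU = (2C + 2 + N − H − X) / 2, where X is the halogen count and O/S are ignored.
    = (2·7 + 2 + 0 − 7 − 1) / 2 = 8 / 2 = 4.

4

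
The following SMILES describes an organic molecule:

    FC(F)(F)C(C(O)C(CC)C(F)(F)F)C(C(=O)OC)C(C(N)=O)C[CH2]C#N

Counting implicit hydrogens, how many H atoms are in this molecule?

Walk through each heavy atom and fill implicit hydrogens from standard valence (C 4, N 3, O 2, S 2, halogen 1):
  atom 1: F (halogen, monovalent) → 0 H
  atom 2: C, bond orders sum to 4 (valence 4) → 0 H
  atom 3: F (halogen, monovalent) → 0 H
  atom 4: F (halogen, monovalent) → 0 H
  atom 5: C, bond orders sum to 3 (valence 4) → 1 H
  atom 6: C, bond orders sum to 3 (valence 4) → 1 H
  atom 7: O, bond orders sum to 1 (valence 2) → 1 H
  atom 8: C, bond orders sum to 3 (valence 4) → 1 H
  atom 9: C, bond orders sum to 2 (valence 4) → 2 H
  atom 10: C, bond orders sum to 1 (valence 4) → 3 H
  atom 11: C, bond orders sum to 4 (valence 4) → 0 H
  atom 12: F (halogen, monovalent) → 0 H
  atom 13: F (halogen, monovalent) → 0 H
  atom 14: F (halogen, monovalent) → 0 H
  atom 15: C, bond orders sum to 3 (valence 4) → 1 H
  atom 16: C, bond orders sum to 4 (valence 4) → 0 H
  atom 17: O, bond orders sum to 2 (valence 2) → 0 H
  atom 18: O, bond orders sum to 2 (valence 2) → 0 H
  atom 19: C, bond orders sum to 1 (valence 4) → 3 H
  atom 20: C, bond orders sum to 3 (valence 4) → 1 H
  atom 21: C, bond orders sum to 4 (valence 4) → 0 H
  atom 22: N, bond orders sum to 1 (valence 3) → 2 H
  atom 23: O, bond orders sum to 2 (valence 2) → 0 H
  atom 24: C, bond orders sum to 2 (valence 4) → 2 H
  atom 25: C with explicit H count 2
  atom 26: C, bond orders sum to 4 (valence 4) → 0 H
  atom 27: N, bond orders sum to 3 (valence 3) → 0 H
Total hydrogens: 20.

20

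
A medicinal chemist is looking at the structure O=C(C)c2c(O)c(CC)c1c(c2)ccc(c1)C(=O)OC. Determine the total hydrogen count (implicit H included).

Walk through each heavy atom and fill implicit hydrogens from standard valence (C 4, N 3, O 2, S 2, halogen 1); for lowercase aromatic atoms, an aromatic c carries 1 H when it has two neighbours and 0 H with three, and aromatic n carries 0 H:
  atom 1: O, bond orders sum to 2 (valence 2) → 0 H
  atom 2: C, bond orders sum to 4 (valence 4) → 0 H
  atom 3: C, bond orders sum to 1 (valence 4) → 3 H
  atom 4: aromatic c, 3 neighbours → 0 H
  atom 5: aromatic c, 3 neighbours → 0 H
  atom 6: O, bond orders sum to 1 (valence 2) → 1 H
  atom 7: aromatic c, 3 neighbours → 0 H
  atom 8: C, bond orders sum to 2 (valence 4) → 2 H
  atom 9: C, bond orders sum to 1 (valence 4) → 3 H
  atom 10: aromatic c, 3 neighbours → 0 H
  atom 11: aromatic c, 3 neighbours → 0 H
  atom 12: aromatic c, 2 neighbours → 1 H
  atom 13: aromatic c, 2 neighbours → 1 H
  atom 14: aromatic c, 2 neighbours → 1 H
  atom 15: aromatic c, 3 neighbours → 0 H
  atom 16: aromatic c, 2 neighbours → 1 H
  atom 17: C, bond orders sum to 4 (valence 4) → 0 H
  atom 18: O, bond orders sum to 2 (valence 2) → 0 H
  atom 19: O, bond orders sum to 2 (valence 2) → 0 H
  atom 20: C, bond orders sum to 1 (valence 4) → 3 H
Total hydrogens: 16.

16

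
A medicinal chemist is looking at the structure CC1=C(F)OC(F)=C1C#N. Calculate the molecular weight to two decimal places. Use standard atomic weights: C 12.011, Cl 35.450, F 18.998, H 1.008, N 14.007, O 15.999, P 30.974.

First, the molecular formula is C6H3F2NO (counting implicit H from valence).
  C: 6 × 12.011 = 72.066
  F: 2 × 18.998 = 37.996
  H: 3 × 1.008 = 3.024
  N: 1 × 14.007 = 14.007
  O: 1 × 15.999 = 15.999
Sum: 6×12.011 + 2×18.998 + 3×1.008 + 1×14.007 + 1×15.999 = 143.092 → 143.09 g/mol.

143.09 g/mol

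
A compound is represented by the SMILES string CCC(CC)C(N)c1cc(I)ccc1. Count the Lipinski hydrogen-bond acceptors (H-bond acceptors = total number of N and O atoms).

N atoms: 1; O atoms: 0.
Lipinski HBA = 1 + 0 = 1.

1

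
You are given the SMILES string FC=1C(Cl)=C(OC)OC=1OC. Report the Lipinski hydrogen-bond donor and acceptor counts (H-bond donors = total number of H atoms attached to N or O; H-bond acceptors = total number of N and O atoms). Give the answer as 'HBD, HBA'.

Donors: find every N or O and count the H atoms it carries.
  atom 6 (O): bond orders sum to 2 → 0 H
  atom 8 (O): bond orders sum to 2 → 0 H
  atom 10 (O): bond orders sum to 2 → 0 H
Lipinski HBD = 0.
Acceptors: N atoms = 0, O atoms = 3 → HBA = 3.

0, 3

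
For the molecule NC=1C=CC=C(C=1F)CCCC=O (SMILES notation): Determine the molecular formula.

Walk through each heavy atom and fill implicit hydrogens from standard valence (C 4, N 3, O 2, S 2, halogen 1):
  atom 1: N, bond orders sum to 1 (valence 3) → 2 H
  atom 2: C, bond orders sum to 4 (valence 4) → 0 H
  atom 3: C, bond orders sum to 3 (valence 4) → 1 H
  atom 4: C, bond orders sum to 3 (valence 4) → 1 H
  atom 5: C, bond orders sum to 3 (valence 4) → 1 H
  atom 6: C, bond orders sum to 4 (valence 4) → 0 H
  atom 7: C, bond orders sum to 4 (valence 4) → 0 H
  atom 8: F (halogen, monovalent) → 0 H
  atom 9: C, bond orders sum to 2 (valence 4) → 2 H
  atom 10: C, bond orders sum to 2 (valence 4) → 2 H
  atom 11: C, bond orders sum to 2 (valence 4) → 2 H
  atom 12: C, bond orders sum to 3 (valence 4) → 1 H
  atom 13: O, bond orders sum to 2 (valence 2) → 0 H
Totals → C:10, H:12, F:1, N:1, O:1.

C10H12FNO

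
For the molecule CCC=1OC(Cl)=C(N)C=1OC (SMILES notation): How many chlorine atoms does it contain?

Scan the SMILES for Cl atoms (remember two-letter symbols like Cl and Br are single atoms).
Chlorine count: 1.

1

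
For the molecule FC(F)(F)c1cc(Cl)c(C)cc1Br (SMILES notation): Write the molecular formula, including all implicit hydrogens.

C8H5BrClF3

Walk through each heavy atom and fill implicit hydrogens from standard valence (C 4, N 3, O 2, S 2, halogen 1); for lowercase aromatic atoms, an aromatic c carries 1 H when it has two neighbours and 0 H with three, and aromatic n carries 0 H:
  atom 1: F (halogen, monovalent) → 0 H
  atom 2: C, bond orders sum to 4 (valence 4) → 0 H
  atom 3: F (halogen, monovalent) → 0 H
  atom 4: F (halogen, monovalent) → 0 H
  atom 5: aromatic c, 3 neighbours → 0 H
  atom 6: aromatic c, 2 neighbours → 1 H
  atom 7: aromatic c, 3 neighbours → 0 H
  atom 8: Cl (halogen, monovalent) → 0 H
  atom 9: aromatic c, 3 neighbours → 0 H
  atom 10: C, bond orders sum to 1 (valence 4) → 3 H
  atom 11: aromatic c, 2 neighbours → 1 H
  atom 12: aromatic c, 3 neighbours → 0 H
  atom 13: Br (halogen, monovalent) → 0 H
Totals → C:8, H:5, Br:1, Cl:1, F:3.
In Hill order: C8H5BrClF3.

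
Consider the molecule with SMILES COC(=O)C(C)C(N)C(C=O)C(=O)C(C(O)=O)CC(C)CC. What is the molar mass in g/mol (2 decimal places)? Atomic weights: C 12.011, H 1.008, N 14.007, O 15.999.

315.37 g/mol

First, the molecular formula is C15H25NO6 (counting implicit H from valence).
  C: 15 × 12.011 = 180.165
  H: 25 × 1.008 = 25.200
  N: 1 × 14.007 = 14.007
  O: 6 × 15.999 = 95.994
Sum: 15×12.011 + 25×1.008 + 1×14.007 + 6×15.999 = 315.366 → 315.37 g/mol.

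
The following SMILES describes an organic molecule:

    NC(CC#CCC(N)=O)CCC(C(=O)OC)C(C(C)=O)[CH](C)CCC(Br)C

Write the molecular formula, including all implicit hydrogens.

Walk through each heavy atom and fill implicit hydrogens from standard valence (C 4, N 3, O 2, S 2, halogen 1):
  atom 1: N, bond orders sum to 1 (valence 3) → 2 H
  atom 2: C, bond orders sum to 3 (valence 4) → 1 H
  atom 3: C, bond orders sum to 2 (valence 4) → 2 H
  atom 4: C, bond orders sum to 4 (valence 4) → 0 H
  atom 5: C, bond orders sum to 4 (valence 4) → 0 H
  atom 6: C, bond orders sum to 2 (valence 4) → 2 H
  atom 7: C, bond orders sum to 4 (valence 4) → 0 H
  atom 8: N, bond orders sum to 1 (valence 3) → 2 H
  atom 9: O, bond orders sum to 2 (valence 2) → 0 H
  atom 10: C, bond orders sum to 2 (valence 4) → 2 H
  atom 11: C, bond orders sum to 2 (valence 4) → 2 H
  atom 12: C, bond orders sum to 3 (valence 4) → 1 H
  atom 13: C, bond orders sum to 4 (valence 4) → 0 H
  atom 14: O, bond orders sum to 2 (valence 2) → 0 H
  atom 15: O, bond orders sum to 2 (valence 2) → 0 H
  atom 16: C, bond orders sum to 1 (valence 4) → 3 H
  atom 17: C, bond orders sum to 3 (valence 4) → 1 H
  atom 18: C, bond orders sum to 4 (valence 4) → 0 H
  atom 19: C, bond orders sum to 1 (valence 4) → 3 H
  atom 20: O, bond orders sum to 2 (valence 2) → 0 H
  atom 21: C with explicit H count 1
  atom 22: C, bond orders sum to 1 (valence 4) → 3 H
  atom 23: C, bond orders sum to 2 (valence 4) → 2 H
  atom 24: C, bond orders sum to 2 (valence 4) → 2 H
  atom 25: C, bond orders sum to 3 (valence 4) → 1 H
  atom 26: Br (halogen, monovalent) → 0 H
  atom 27: C, bond orders sum to 1 (valence 4) → 3 H
Totals → C:20, H:33, Br:1, N:2, O:4.
In Hill order: C20H33BrN2O4.

C20H33BrN2O4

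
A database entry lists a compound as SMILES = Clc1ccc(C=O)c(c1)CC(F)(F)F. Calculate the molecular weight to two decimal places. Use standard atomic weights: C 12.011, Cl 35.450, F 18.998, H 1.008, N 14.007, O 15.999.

222.59 g/mol

First, the molecular formula is C9H6ClF3O (counting implicit H from valence).
  C: 9 × 12.011 = 108.099
  Cl: 1 × 35.450 = 35.450
  F: 3 × 18.998 = 56.994
  H: 6 × 1.008 = 6.048
  O: 1 × 15.999 = 15.999
Sum: 9×12.011 + 1×35.450 + 3×18.998 + 6×1.008 + 1×15.999 = 222.590 → 222.59 g/mol.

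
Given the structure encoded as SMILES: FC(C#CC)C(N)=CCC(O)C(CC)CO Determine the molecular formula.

C12H20FNO2

Walk through each heavy atom and fill implicit hydrogens from standard valence (C 4, N 3, O 2, S 2, halogen 1):
  atom 1: F (halogen, monovalent) → 0 H
  atom 2: C, bond orders sum to 3 (valence 4) → 1 H
  atom 3: C, bond orders sum to 4 (valence 4) → 0 H
  atom 4: C, bond orders sum to 4 (valence 4) → 0 H
  atom 5: C, bond orders sum to 1 (valence 4) → 3 H
  atom 6: C, bond orders sum to 4 (valence 4) → 0 H
  atom 7: N, bond orders sum to 1 (valence 3) → 2 H
  atom 8: C, bond orders sum to 3 (valence 4) → 1 H
  atom 9: C, bond orders sum to 2 (valence 4) → 2 H
  atom 10: C, bond orders sum to 3 (valence 4) → 1 H
  atom 11: O, bond orders sum to 1 (valence 2) → 1 H
  atom 12: C, bond orders sum to 3 (valence 4) → 1 H
  atom 13: C, bond orders sum to 2 (valence 4) → 2 H
  atom 14: C, bond orders sum to 1 (valence 4) → 3 H
  atom 15: C, bond orders sum to 2 (valence 4) → 2 H
  atom 16: O, bond orders sum to 1 (valence 2) → 1 H
Totals → C:12, H:20, F:1, N:1, O:2.
In Hill order: C12H20FNO2.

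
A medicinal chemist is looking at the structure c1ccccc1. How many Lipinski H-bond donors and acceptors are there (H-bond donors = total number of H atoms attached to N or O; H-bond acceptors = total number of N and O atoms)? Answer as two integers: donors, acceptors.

Donors: find every N or O and count the H atoms it carries.
  (no N or O atoms present)
Lipinski HBD = 0.
Acceptors: N atoms = 0, O atoms = 0 → HBA = 0.

0, 0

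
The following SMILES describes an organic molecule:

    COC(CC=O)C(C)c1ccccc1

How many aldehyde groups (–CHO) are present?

1

The aldehyde motif appears at heavy-atom position 5 in the SMILES.
Other groups present: 1 ether.
Aldehyde count: 1.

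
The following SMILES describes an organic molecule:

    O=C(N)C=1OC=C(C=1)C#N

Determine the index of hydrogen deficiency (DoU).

6

Degree of unsaturation = (number of rings) + (number of π bonds).
Ring closures in the SMILES: 1.
π bonds: 3 double bonds (each 1 DoU), 1 triple bond (each 2 DoU) → 5 DoU from unsaturation.
Total DoU = 1 + 5 = 6.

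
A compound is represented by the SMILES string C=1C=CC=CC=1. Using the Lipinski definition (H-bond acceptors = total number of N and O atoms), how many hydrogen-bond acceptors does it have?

0

N atoms: 0; O atoms: 0.
Lipinski HBA = 0 + 0 = 0.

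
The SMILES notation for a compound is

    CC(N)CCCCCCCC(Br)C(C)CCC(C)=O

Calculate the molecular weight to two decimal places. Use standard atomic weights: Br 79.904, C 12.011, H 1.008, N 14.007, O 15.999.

First, the molecular formula is C16H32BrNO (counting implicit H from valence).
  Br: 1 × 79.904 = 79.904
  C: 16 × 12.011 = 192.176
  H: 32 × 1.008 = 32.256
  N: 1 × 14.007 = 14.007
  O: 1 × 15.999 = 15.999
Sum: 1×79.904 + 16×12.011 + 32×1.008 + 1×14.007 + 1×15.999 = 334.342 → 334.34 g/mol.

334.34 g/mol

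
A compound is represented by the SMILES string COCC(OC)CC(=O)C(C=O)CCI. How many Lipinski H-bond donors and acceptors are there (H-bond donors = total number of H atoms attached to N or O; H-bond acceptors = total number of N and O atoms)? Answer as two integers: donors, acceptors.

Donors: find every N or O and count the H atoms it carries.
  atom 2 (O): bond orders sum to 2 → 0 H
  atom 5 (O): bond orders sum to 2 → 0 H
  atom 9 (O): bond orders sum to 2 → 0 H
  atom 12 (O): bond orders sum to 2 → 0 H
Lipinski HBD = 0.
Acceptors: N atoms = 0, O atoms = 4 → HBA = 4.

0, 4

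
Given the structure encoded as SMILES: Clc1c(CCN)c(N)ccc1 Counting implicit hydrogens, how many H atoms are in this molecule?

Walk through each heavy atom and fill implicit hydrogens from standard valence (C 4, N 3, O 2, S 2, halogen 1); for lowercase aromatic atoms, an aromatic c carries 1 H when it has two neighbours and 0 H with three, and aromatic n carries 0 H:
  atom 1: Cl (halogen, monovalent) → 0 H
  atom 2: aromatic c, 3 neighbours → 0 H
  atom 3: aromatic c, 3 neighbours → 0 H
  atom 4: C, bond orders sum to 2 (valence 4) → 2 H
  atom 5: C, bond orders sum to 2 (valence 4) → 2 H
  atom 6: N, bond orders sum to 1 (valence 3) → 2 H
  atom 7: aromatic c, 3 neighbours → 0 H
  atom 8: N, bond orders sum to 1 (valence 3) → 2 H
  atom 9: aromatic c, 2 neighbours → 1 H
  atom 10: aromatic c, 2 neighbours → 1 H
  atom 11: aromatic c, 2 neighbours → 1 H
Total hydrogens: 11.

11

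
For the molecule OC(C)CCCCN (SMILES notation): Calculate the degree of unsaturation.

0

Degree of unsaturation = (number of rings) + (number of π bonds).
Ring closures in the SMILES: 0.
π bonds: none → 0 DoU from unsaturation.
Total DoU = 0 + 0 = 0.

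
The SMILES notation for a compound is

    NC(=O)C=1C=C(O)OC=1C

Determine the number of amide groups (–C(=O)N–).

1

The amide motif appears at heavy-atom position 2 in the SMILES.
Other groups present: 1 hydroxyl.
Amide count: 1.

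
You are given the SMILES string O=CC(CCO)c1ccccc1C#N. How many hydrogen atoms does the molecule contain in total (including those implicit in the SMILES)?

Walk through each heavy atom and fill implicit hydrogens from standard valence (C 4, N 3, O 2, S 2, halogen 1); for lowercase aromatic atoms, an aromatic c carries 1 H when it has two neighbours and 0 H with three, and aromatic n carries 0 H:
  atom 1: O, bond orders sum to 2 (valence 2) → 0 H
  atom 2: C, bond orders sum to 3 (valence 4) → 1 H
  atom 3: C, bond orders sum to 3 (valence 4) → 1 H
  atom 4: C, bond orders sum to 2 (valence 4) → 2 H
  atom 5: C, bond orders sum to 2 (valence 4) → 2 H
  atom 6: O, bond orders sum to 1 (valence 2) → 1 H
  atom 7: aromatic c, 3 neighbours → 0 H
  atom 8: aromatic c, 2 neighbours → 1 H
  atom 9: aromatic c, 2 neighbours → 1 H
  atom 10: aromatic c, 2 neighbours → 1 H
  atom 11: aromatic c, 2 neighbours → 1 H
  atom 12: aromatic c, 3 neighbours → 0 H
  atom 13: C, bond orders sum to 4 (valence 4) → 0 H
  atom 14: N, bond orders sum to 3 (valence 3) → 0 H
Total hydrogens: 11.

11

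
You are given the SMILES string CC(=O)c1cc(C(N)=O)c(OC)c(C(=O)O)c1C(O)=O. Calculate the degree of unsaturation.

Molecular formula: C12H11NO7.
DoU = (2C + 2 + N − H − X) / 2, where X is the halogen count and O/S are ignored.
    = (2·12 + 2 + 1 − 11 − 0) / 2 = 16 / 2 = 8.

8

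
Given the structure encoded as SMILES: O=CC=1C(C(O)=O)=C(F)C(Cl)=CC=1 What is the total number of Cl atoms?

1

Scan the SMILES for Cl atoms (remember two-letter symbols like Cl and Br are single atoms).
Chlorine count: 1.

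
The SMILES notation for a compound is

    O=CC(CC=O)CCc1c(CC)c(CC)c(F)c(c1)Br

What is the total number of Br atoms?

1

Scan the SMILES for Br atoms (remember two-letter symbols like Cl and Br are single atoms).
Bromine count: 1.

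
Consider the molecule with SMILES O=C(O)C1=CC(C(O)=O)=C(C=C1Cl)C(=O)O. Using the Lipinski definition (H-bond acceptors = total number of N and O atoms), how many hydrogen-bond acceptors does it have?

6

N atoms: 0; O atoms: 6.
Lipinski HBA = 0 + 6 = 6.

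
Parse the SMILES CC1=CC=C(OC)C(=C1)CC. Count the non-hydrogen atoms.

11

Every atom symbol written in the SMILES (organic subset) is one heavy atom; implicit H are not written.
Heavy atoms by element → C:10, O:1.
Total: 11.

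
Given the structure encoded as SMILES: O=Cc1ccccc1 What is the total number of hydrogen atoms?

6

Walk through each heavy atom and fill implicit hydrogens from standard valence (C 4, N 3, O 2, S 2, halogen 1); for lowercase aromatic atoms, an aromatic c carries 1 H when it has two neighbours and 0 H with three, and aromatic n carries 0 H:
  atom 1: O, bond orders sum to 2 (valence 2) → 0 H
  atom 2: C, bond orders sum to 3 (valence 4) → 1 H
  atom 3: aromatic c, 3 neighbours → 0 H
  atom 4: aromatic c, 2 neighbours → 1 H
  atom 5: aromatic c, 2 neighbours → 1 H
  atom 6: aromatic c, 2 neighbours → 1 H
  atom 7: aromatic c, 2 neighbours → 1 H
  atom 8: aromatic c, 2 neighbours → 1 H
Total hydrogens: 6.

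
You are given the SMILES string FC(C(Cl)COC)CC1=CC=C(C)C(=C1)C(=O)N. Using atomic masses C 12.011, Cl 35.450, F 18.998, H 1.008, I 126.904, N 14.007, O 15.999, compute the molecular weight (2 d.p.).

First, the molecular formula is C13H17ClFNO2 (counting implicit H from valence).
  C: 13 × 12.011 = 156.143
  Cl: 1 × 35.450 = 35.450
  F: 1 × 18.998 = 18.998
  H: 17 × 1.008 = 17.136
  N: 1 × 14.007 = 14.007
  O: 2 × 15.999 = 31.998
Sum: 13×12.011 + 1×35.450 + 1×18.998 + 17×1.008 + 1×14.007 + 2×15.999 = 273.732 → 273.73 g/mol.

273.73 g/mol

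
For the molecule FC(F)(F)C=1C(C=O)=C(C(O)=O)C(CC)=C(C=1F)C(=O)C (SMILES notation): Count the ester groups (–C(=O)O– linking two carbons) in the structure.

0

Scan the SMILES for the ester motif — none present.
Groups that are present: 1 aldehyde, 1 carboxylic acid, 1 ketone.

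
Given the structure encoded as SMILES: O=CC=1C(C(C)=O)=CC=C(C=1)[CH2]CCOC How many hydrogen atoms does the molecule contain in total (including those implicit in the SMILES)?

16

Walk through each heavy atom and fill implicit hydrogens from standard valence (C 4, N 3, O 2, S 2, halogen 1):
  atom 1: O, bond orders sum to 2 (valence 2) → 0 H
  atom 2: C, bond orders sum to 3 (valence 4) → 1 H
  atom 3: C, bond orders sum to 4 (valence 4) → 0 H
  atom 4: C, bond orders sum to 4 (valence 4) → 0 H
  atom 5: C, bond orders sum to 4 (valence 4) → 0 H
  atom 6: C, bond orders sum to 1 (valence 4) → 3 H
  atom 7: O, bond orders sum to 2 (valence 2) → 0 H
  atom 8: C, bond orders sum to 3 (valence 4) → 1 H
  atom 9: C, bond orders sum to 3 (valence 4) → 1 H
  atom 10: C, bond orders sum to 4 (valence 4) → 0 H
  atom 11: C, bond orders sum to 3 (valence 4) → 1 H
  atom 12: C with explicit H count 2
  atom 13: C, bond orders sum to 2 (valence 4) → 2 H
  atom 14: C, bond orders sum to 2 (valence 4) → 2 H
  atom 15: O, bond orders sum to 2 (valence 2) → 0 H
  atom 16: C, bond orders sum to 1 (valence 4) → 3 H
Total hydrogens: 16.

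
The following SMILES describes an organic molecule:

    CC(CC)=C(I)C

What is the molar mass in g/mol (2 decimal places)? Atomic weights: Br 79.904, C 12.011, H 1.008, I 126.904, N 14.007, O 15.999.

210.06 g/mol

First, the molecular formula is C6H11I (counting implicit H from valence).
  C: 6 × 12.011 = 72.066
  H: 11 × 1.008 = 11.088
  I: 1 × 126.904 = 126.904
Sum: 6×12.011 + 11×1.008 + 1×126.904 = 210.058 → 210.06 g/mol.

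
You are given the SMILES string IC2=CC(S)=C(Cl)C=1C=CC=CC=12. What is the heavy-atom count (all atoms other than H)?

Every atom symbol written in the SMILES (organic subset) is one heavy atom; implicit H are not written.
Heavy atoms by element → C:10, Cl:1, I:1, S:1.
Total: 13.

13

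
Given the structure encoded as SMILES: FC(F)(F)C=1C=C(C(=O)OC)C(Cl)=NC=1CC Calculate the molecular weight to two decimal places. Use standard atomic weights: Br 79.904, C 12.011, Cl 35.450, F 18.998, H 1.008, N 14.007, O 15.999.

First, the molecular formula is C10H9ClF3NO2 (counting implicit H from valence).
  C: 10 × 12.011 = 120.110
  Cl: 1 × 35.450 = 35.450
  F: 3 × 18.998 = 56.994
  H: 9 × 1.008 = 9.072
  N: 1 × 14.007 = 14.007
  O: 2 × 15.999 = 31.998
Sum: 10×12.011 + 1×35.450 + 3×18.998 + 9×1.008 + 1×14.007 + 2×15.999 = 267.631 → 267.63 g/mol.

267.63 g/mol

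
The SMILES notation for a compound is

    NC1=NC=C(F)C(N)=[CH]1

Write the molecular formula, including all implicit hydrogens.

C5H6FN3

Walk through each heavy atom and fill implicit hydrogens from standard valence (C 4, N 3, O 2, S 2, halogen 1):
  atom 1: N, bond orders sum to 1 (valence 3) → 2 H
  atom 2: C, bond orders sum to 4 (valence 4) → 0 H
  atom 3: N, bond orders sum to 3 (valence 3) → 0 H
  atom 4: C, bond orders sum to 3 (valence 4) → 1 H
  atom 5: C, bond orders sum to 4 (valence 4) → 0 H
  atom 6: F (halogen, monovalent) → 0 H
  atom 7: C, bond orders sum to 4 (valence 4) → 0 H
  atom 8: N, bond orders sum to 1 (valence 3) → 2 H
  atom 9: C with explicit H count 1
Totals → C:5, H:6, F:1, N:3.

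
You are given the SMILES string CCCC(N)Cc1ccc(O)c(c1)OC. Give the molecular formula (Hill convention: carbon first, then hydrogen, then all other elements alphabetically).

C12H19NO2

Walk through each heavy atom and fill implicit hydrogens from standard valence (C 4, N 3, O 2, S 2, halogen 1); for lowercase aromatic atoms, an aromatic c carries 1 H when it has two neighbours and 0 H with three, and aromatic n carries 0 H:
  atom 1: C, bond orders sum to 1 (valence 4) → 3 H
  atom 2: C, bond orders sum to 2 (valence 4) → 2 H
  atom 3: C, bond orders sum to 2 (valence 4) → 2 H
  atom 4: C, bond orders sum to 3 (valence 4) → 1 H
  atom 5: N, bond orders sum to 1 (valence 3) → 2 H
  atom 6: C, bond orders sum to 2 (valence 4) → 2 H
  atom 7: aromatic c, 3 neighbours → 0 H
  atom 8: aromatic c, 2 neighbours → 1 H
  atom 9: aromatic c, 2 neighbours → 1 H
  atom 10: aromatic c, 3 neighbours → 0 H
  atom 11: O, bond orders sum to 1 (valence 2) → 1 H
  atom 12: aromatic c, 3 neighbours → 0 H
  atom 13: aromatic c, 2 neighbours → 1 H
  atom 14: O, bond orders sum to 2 (valence 2) → 0 H
  atom 15: C, bond orders sum to 1 (valence 4) → 3 H
Totals → C:12, H:19, N:1, O:2.
In Hill order: C12H19NO2.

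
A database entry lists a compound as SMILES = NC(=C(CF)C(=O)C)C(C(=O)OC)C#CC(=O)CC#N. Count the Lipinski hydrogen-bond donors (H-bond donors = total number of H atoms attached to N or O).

2

Donors: find every N or O and count the H atoms it carries.
  atom 1 (N): bond orders sum to 1 → 2 H
  atom 7 (O): bond orders sum to 2 → 0 H
  atom 11 (O): bond orders sum to 2 → 0 H
  atom 12 (O): bond orders sum to 2 → 0 H
  atom 17 (O): bond orders sum to 2 → 0 H
  atom 20 (N): bond orders sum to 3 → 0 H
Lipinski HBD = 2.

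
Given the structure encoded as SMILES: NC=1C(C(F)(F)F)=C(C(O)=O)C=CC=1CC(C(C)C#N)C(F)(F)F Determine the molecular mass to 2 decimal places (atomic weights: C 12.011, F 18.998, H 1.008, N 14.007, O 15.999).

354.25 g/mol

First, the molecular formula is C14H12F6N2O2 (counting implicit H from valence).
  C: 14 × 12.011 = 168.154
  F: 6 × 18.998 = 113.988
  H: 12 × 1.008 = 12.096
  N: 2 × 14.007 = 28.014
  O: 2 × 15.999 = 31.998
Sum: 14×12.011 + 6×18.998 + 12×1.008 + 2×14.007 + 2×15.999 = 354.250 → 354.25 g/mol.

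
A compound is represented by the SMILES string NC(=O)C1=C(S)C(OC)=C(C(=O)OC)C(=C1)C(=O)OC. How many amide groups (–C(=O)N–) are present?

The amide motif appears at heavy-atom position 2 in the SMILES.
Other groups present: 2 ester, 1 ether, 1 thiol.
Amide count: 1.

1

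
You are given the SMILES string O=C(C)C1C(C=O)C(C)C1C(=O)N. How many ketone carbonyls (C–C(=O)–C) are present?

The ketone motif appears at heavy-atom position 2 in the SMILES.
Other groups present: 1 aldehyde, 1 amide.
Ketone count: 1.

1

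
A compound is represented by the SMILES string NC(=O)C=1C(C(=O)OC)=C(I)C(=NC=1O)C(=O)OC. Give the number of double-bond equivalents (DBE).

7

Degree of unsaturation = (number of rings) + (number of π bonds).
Ring closures in the SMILES: 1.
π bonds: 6 double bonds (each 1 DoU) → 6 DoU from unsaturation.
Total DoU = 1 + 6 = 7.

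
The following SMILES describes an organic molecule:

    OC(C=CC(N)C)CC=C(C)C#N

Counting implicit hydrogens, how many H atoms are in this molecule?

16

Walk through each heavy atom and fill implicit hydrogens from standard valence (C 4, N 3, O 2, S 2, halogen 1):
  atom 1: O, bond orders sum to 1 (valence 2) → 1 H
  atom 2: C, bond orders sum to 3 (valence 4) → 1 H
  atom 3: C, bond orders sum to 3 (valence 4) → 1 H
  atom 4: C, bond orders sum to 3 (valence 4) → 1 H
  atom 5: C, bond orders sum to 3 (valence 4) → 1 H
  atom 6: N, bond orders sum to 1 (valence 3) → 2 H
  atom 7: C, bond orders sum to 1 (valence 4) → 3 H
  atom 8: C, bond orders sum to 2 (valence 4) → 2 H
  atom 9: C, bond orders sum to 3 (valence 4) → 1 H
  atom 10: C, bond orders sum to 4 (valence 4) → 0 H
  atom 11: C, bond orders sum to 1 (valence 4) → 3 H
  atom 12: C, bond orders sum to 4 (valence 4) → 0 H
  atom 13: N, bond orders sum to 3 (valence 3) → 0 H
Total hydrogens: 16.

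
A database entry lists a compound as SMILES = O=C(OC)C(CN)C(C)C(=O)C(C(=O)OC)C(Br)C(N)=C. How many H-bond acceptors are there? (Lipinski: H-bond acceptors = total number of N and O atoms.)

7

N atoms: 2; O atoms: 5.
Lipinski HBA = 2 + 5 = 7.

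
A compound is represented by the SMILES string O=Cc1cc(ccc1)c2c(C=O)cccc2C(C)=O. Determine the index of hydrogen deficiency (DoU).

Molecular formula: C16H12O3.
DoU = (2C + 2 + N − H − X) / 2, where X is the halogen count and O/S are ignored.
    = (2·16 + 2 + 0 − 12 − 0) / 2 = 22 / 2 = 11.

11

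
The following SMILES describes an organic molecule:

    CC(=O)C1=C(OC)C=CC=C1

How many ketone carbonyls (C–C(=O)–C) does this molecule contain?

The ketone motif appears at heavy-atom position 2 in the SMILES.
Other groups present: 1 ether.
Ketone count: 1.

1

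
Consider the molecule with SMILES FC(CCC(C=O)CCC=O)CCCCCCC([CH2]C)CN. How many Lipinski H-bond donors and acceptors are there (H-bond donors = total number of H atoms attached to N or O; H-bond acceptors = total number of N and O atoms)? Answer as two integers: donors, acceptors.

2, 3

Donors: find every N or O and count the H atoms it carries.
  atom 7 (O): bond orders sum to 2 → 0 H
  atom 11 (O): bond orders sum to 2 → 0 H
  atom 22 (N): bond orders sum to 1 → 2 H
Lipinski HBD = 2.
Acceptors: N atoms = 1, O atoms = 2 → HBA = 3.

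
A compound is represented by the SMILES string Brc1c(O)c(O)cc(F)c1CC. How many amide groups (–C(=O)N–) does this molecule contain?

0

Scan the SMILES for the amide motif — none present.
Groups that are present: 2 hydroxyl.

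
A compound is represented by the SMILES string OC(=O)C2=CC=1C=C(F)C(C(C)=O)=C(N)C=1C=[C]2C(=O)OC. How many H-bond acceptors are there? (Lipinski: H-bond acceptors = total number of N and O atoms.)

N atoms: 1; O atoms: 5.
Lipinski HBA = 1 + 5 = 6.

6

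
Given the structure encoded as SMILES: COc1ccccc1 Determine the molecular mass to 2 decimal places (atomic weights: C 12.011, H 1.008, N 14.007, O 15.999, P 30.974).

108.14 g/mol

First, the molecular formula is C7H8O (counting implicit H from valence).
  C: 7 × 12.011 = 84.077
  H: 8 × 1.008 = 8.064
  O: 1 × 15.999 = 15.999
Sum: 7×12.011 + 8×1.008 + 1×15.999 = 108.140 → 108.14 g/mol.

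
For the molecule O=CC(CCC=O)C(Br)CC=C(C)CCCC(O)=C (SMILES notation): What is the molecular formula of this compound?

Walk through each heavy atom and fill implicit hydrogens from standard valence (C 4, N 3, O 2, S 2, halogen 1):
  atom 1: O, bond orders sum to 2 (valence 2) → 0 H
  atom 2: C, bond orders sum to 3 (valence 4) → 1 H
  atom 3: C, bond orders sum to 3 (valence 4) → 1 H
  atom 4: C, bond orders sum to 2 (valence 4) → 2 H
  atom 5: C, bond orders sum to 2 (valence 4) → 2 H
  atom 6: C, bond orders sum to 3 (valence 4) → 1 H
  atom 7: O, bond orders sum to 2 (valence 2) → 0 H
  atom 8: C, bond orders sum to 3 (valence 4) → 1 H
  atom 9: Br (halogen, monovalent) → 0 H
  atom 10: C, bond orders sum to 2 (valence 4) → 2 H
  atom 11: C, bond orders sum to 3 (valence 4) → 1 H
  atom 12: C, bond orders sum to 4 (valence 4) → 0 H
  atom 13: C, bond orders sum to 1 (valence 4) → 3 H
  atom 14: C, bond orders sum to 2 (valence 4) → 2 H
  atom 15: C, bond orders sum to 2 (valence 4) → 2 H
  atom 16: C, bond orders sum to 2 (valence 4) → 2 H
  atom 17: C, bond orders sum to 4 (valence 4) → 0 H
  atom 18: O, bond orders sum to 1 (valence 2) → 1 H
  atom 19: C, bond orders sum to 2 (valence 4) → 2 H
Totals → C:15, H:23, Br:1, O:3.
In Hill order: C15H23BrO3.

C15H23BrO3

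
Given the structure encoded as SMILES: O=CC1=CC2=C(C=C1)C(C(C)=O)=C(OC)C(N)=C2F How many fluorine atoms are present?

Scan the SMILES for F atoms (remember two-letter symbols like Cl and Br are single atoms).
Fluorine count: 1.

1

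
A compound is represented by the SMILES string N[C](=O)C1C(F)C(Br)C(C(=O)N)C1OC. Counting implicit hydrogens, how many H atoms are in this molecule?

Walk through each heavy atom and fill implicit hydrogens from standard valence (C 4, N 3, O 2, S 2, halogen 1):
  atom 1: N, bond orders sum to 1 (valence 3) → 2 H
  atom 2: C with explicit H count 0
  atom 3: O, bond orders sum to 2 (valence 2) → 0 H
  atom 4: C, bond orders sum to 3 (valence 4) → 1 H
  atom 5: C, bond orders sum to 3 (valence 4) → 1 H
  atom 6: F (halogen, monovalent) → 0 H
  atom 7: C, bond orders sum to 3 (valence 4) → 1 H
  atom 8: Br (halogen, monovalent) → 0 H
  atom 9: C, bond orders sum to 3 (valence 4) → 1 H
  atom 10: C, bond orders sum to 4 (valence 4) → 0 H
  atom 11: O, bond orders sum to 2 (valence 2) → 0 H
  atom 12: N, bond orders sum to 1 (valence 3) → 2 H
  atom 13: C, bond orders sum to 3 (valence 4) → 1 H
  atom 14: O, bond orders sum to 2 (valence 2) → 0 H
  atom 15: C, bond orders sum to 1 (valence 4) → 3 H
Total hydrogens: 12.

12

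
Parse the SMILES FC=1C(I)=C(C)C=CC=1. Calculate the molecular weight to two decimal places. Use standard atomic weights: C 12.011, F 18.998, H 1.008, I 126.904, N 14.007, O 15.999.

First, the molecular formula is C7H6FI (counting implicit H from valence).
  C: 7 × 12.011 = 84.077
  F: 1 × 18.998 = 18.998
  H: 6 × 1.008 = 6.048
  I: 1 × 126.904 = 126.904
Sum: 7×12.011 + 1×18.998 + 6×1.008 + 1×126.904 = 236.027 → 236.03 g/mol.

236.03 g/mol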